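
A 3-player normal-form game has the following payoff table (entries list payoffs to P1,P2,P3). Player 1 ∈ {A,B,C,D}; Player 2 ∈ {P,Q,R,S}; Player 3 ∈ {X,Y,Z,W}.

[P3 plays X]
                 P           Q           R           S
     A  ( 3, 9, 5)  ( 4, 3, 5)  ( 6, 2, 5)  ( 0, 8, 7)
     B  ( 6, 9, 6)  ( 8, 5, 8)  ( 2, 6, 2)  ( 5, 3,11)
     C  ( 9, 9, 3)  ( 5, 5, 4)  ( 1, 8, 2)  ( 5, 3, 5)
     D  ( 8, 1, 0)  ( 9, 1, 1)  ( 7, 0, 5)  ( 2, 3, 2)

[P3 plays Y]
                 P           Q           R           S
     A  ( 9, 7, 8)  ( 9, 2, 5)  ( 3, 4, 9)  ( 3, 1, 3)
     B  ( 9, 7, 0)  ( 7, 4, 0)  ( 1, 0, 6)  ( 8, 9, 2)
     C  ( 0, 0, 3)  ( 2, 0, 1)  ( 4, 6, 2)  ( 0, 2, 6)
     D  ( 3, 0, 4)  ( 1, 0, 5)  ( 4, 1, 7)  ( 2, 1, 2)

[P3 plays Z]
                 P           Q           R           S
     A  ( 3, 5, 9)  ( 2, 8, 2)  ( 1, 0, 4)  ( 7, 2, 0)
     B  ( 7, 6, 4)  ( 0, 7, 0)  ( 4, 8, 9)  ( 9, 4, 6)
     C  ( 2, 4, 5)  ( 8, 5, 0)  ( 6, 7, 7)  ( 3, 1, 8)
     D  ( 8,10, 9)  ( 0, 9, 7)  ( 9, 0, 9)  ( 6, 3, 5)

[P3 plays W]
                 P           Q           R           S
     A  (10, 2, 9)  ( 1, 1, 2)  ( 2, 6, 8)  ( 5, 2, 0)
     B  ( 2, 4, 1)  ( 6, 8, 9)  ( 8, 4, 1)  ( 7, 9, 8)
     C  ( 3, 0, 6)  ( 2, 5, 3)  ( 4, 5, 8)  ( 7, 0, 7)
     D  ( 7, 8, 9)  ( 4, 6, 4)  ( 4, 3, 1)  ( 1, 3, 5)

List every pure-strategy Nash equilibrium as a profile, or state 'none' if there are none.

(A,P,X): not NE [P1→C gives 9>3; P3→W gives 9>5]
(A,P,Y): not NE [P3→W gives 9>8]
(A,P,Z): not NE [P1→D gives 8>3; P2→Q gives 8>5]
(A,P,W): not NE [P2→R gives 6>2]
(A,Q,X): not NE [P1→D gives 9>4; P2→P gives 9>3]
(A,Q,Y): not NE [P2→P gives 7>2]
(A,Q,Z): not NE [P1→C gives 8>2; P3→Y gives 5>2]
(A,Q,W): not NE [P1→B gives 6>1; P2→R gives 6>1; P3→Y gives 5>2]
(A,R,X): not NE [P1→D gives 7>6; P2→P gives 9>2; P3→Y gives 9>5]
(A,R,Y): not NE [P1→D gives 4>3; P2→P gives 7>4]
(A,R,Z): not NE [P1→D gives 9>1; P2→Q gives 8>0; P3→Y gives 9>4]
(A,R,W): not NE [P1→B gives 8>2; P3→Y gives 9>8]
(A,S,X): not NE [P1→C gives 5>0; P2→P gives 9>8]
(A,S,Y): not NE [P1→B gives 8>3; P2→P gives 7>1; P3→X gives 7>3]
(A,S,Z): not NE [P1→B gives 9>7; P2→Q gives 8>2; P3→X gives 7>0]
(A,S,W): not NE [P1→C gives 7>5; P2→R gives 6>2; P3→X gives 7>0]
(B,P,X): not NE [P1→C gives 9>6]
(B,P,Y): not NE [P2→S gives 9>7; P3→X gives 6>0]
(B,P,Z): not NE [P1→D gives 8>7; P2→R gives 8>6; P3→X gives 6>4]
(B,P,W): not NE [P1→A gives 10>2; P2→S gives 9>4; P3→X gives 6>1]
(B,Q,X): not NE [P1→D gives 9>8; P2→P gives 9>5; P3→W gives 9>8]
(B,Q,Y): not NE [P1→A gives 9>7; P2→S gives 9>4; P3→W gives 9>0]
(B,Q,Z): not NE [P1→C gives 8>0; P2→R gives 8>7; P3→W gives 9>0]
(B,Q,W): not NE [P2→S gives 9>8]
(B,R,X): not NE [P1→D gives 7>2; P2→P gives 9>6; P3→Z gives 9>2]
(B,R,Y): not NE [P1→D gives 4>1; P2→S gives 9>0; P3→Z gives 9>6]
(B,R,Z): not NE [P1→D gives 9>4]
(B,R,W): not NE [P2→S gives 9>4; P3→Z gives 9>1]
(B,S,X): not NE [P2→P gives 9>3]
(B,S,Y): not NE [P3→X gives 11>2]
(B,S,Z): not NE [P2→R gives 8>4; P3→X gives 11>6]
(B,S,W): not NE [P3→X gives 11>8]
(C,P,X): not NE [P3→W gives 6>3]
(C,P,Y): not NE [P1→B gives 9>0; P2→R gives 6>0; P3→W gives 6>3]
(C,P,Z): not NE [P1→D gives 8>2; P2→R gives 7>4; P3→W gives 6>5]
(C,P,W): not NE [P1→A gives 10>3; P2→R gives 5>0]
(C,Q,X): not NE [P1→D gives 9>5; P2→P gives 9>5]
(C,Q,Y): not NE [P1→A gives 9>2; P2→R gives 6>0; P3→X gives 4>1]
(C,Q,Z): not NE [P2→R gives 7>5; P3→X gives 4>0]
(C,Q,W): not NE [P1→B gives 6>2; P3→X gives 4>3]
(C,R,X): not NE [P1→D gives 7>1; P2→P gives 9>8; P3→W gives 8>2]
(C,R,Y): not NE [P3→W gives 8>2]
(C,R,Z): not NE [P1→D gives 9>6; P3→W gives 8>7]
(C,R,W): not NE [P1→B gives 8>4]
(C,S,X): not NE [P2→P gives 9>3; P3→Z gives 8>5]
(C,S,Y): not NE [P1→B gives 8>0; P2→R gives 6>2; P3→Z gives 8>6]
(C,S,Z): not NE [P1→B gives 9>3; P2→R gives 7>1]
(C,S,W): not NE [P2→R gives 5>0; P3→Z gives 8>7]
(D,P,X): not NE [P1→C gives 9>8; P2→S gives 3>1; P3→W gives 9>0]
(D,P,Y): not NE [P1→B gives 9>3; P2→S gives 1>0; P3→W gives 9>4]
(D,P,Z): NE
(D,P,W): not NE [P1→A gives 10>7]
(D,Q,X): not NE [P2→S gives 3>1; P3→Z gives 7>1]
(D,Q,Y): not NE [P1→A gives 9>1; P2→S gives 1>0; P3→Z gives 7>5]
(D,Q,Z): not NE [P1→C gives 8>0; P2→P gives 10>9]
(D,Q,W): not NE [P1→B gives 6>4; P2→P gives 8>6; P3→Z gives 7>4]
(D,R,X): not NE [P2→S gives 3>0; P3→Z gives 9>5]
(D,R,Y): not NE [P3→Z gives 9>7]
(D,R,Z): not NE [P2→P gives 10>0]
(D,R,W): not NE [P1→B gives 8>4; P2→P gives 8>3; P3→Z gives 9>1]
(D,S,X): not NE [P1→C gives 5>2; P3→W gives 5>2]
(D,S,Y): not NE [P1→B gives 8>2; P3→W gives 5>2]
(D,S,Z): not NE [P1→B gives 9>6; P2→P gives 10>3]
(D,S,W): not NE [P1→C gives 7>1; P2→P gives 8>3]

Nash profiles: (D,P,Z)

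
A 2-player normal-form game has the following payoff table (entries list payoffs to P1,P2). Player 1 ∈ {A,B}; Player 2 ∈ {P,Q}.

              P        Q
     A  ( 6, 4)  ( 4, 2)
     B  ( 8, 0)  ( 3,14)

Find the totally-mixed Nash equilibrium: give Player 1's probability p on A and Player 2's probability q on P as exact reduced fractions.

P1 mixes 7/8 on A; P2 mixes 1/3 on P

P1 indiff ⇒ q·6+(1-q)·4 = q·8+(1-q)·3 ⇒ q(-2) = (1-q)(-1) ⇒ q = 1/3
P2 indiff ⇒ p·4+(1-p)·0 = p·2+(1-p)·14 ⇒ p(2) = (1-p)(14) ⇒ p = 7/8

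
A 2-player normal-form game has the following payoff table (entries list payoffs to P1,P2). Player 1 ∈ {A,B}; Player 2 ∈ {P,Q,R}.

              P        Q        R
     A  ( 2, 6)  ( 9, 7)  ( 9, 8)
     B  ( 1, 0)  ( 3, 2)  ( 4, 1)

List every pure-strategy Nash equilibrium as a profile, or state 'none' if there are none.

PSNE = {(A,R)}

(A,P): not NE [P2→R gives 8>6]
(A,Q): not NE [P2→R gives 8>7]
(A,R): NE
(B,P): not NE [P1→A gives 2>1; P2→Q gives 2>0]
(B,Q): not NE [P1→A gives 9>3]
(B,R): not NE [P1→A gives 9>4; P2→Q gives 2>1]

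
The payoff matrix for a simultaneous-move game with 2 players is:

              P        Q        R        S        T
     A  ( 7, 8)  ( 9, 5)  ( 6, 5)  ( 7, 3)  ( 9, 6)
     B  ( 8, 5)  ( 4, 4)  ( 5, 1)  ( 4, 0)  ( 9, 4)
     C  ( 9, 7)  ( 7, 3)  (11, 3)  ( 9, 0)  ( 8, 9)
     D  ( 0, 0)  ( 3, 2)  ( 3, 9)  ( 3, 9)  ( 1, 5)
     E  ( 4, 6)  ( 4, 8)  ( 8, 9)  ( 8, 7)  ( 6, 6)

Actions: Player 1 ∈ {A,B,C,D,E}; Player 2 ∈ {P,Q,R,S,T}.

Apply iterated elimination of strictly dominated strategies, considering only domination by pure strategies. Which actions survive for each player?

P1 drop D (A beats it: P:7>0 Q:9>3 R:6>3 S:7>3 T:9>1)
P1 drop E (C beats it: P:9>4 Q:7>4 R:11>8 S:9>8 T:8>6)
P2 drop Q (P beats it: A:8>5 B:5>4 C:7>3)
P2 drop R (P beats it: A:8>5 B:5>1 C:7>3)
P2 drop S (P beats it: A:8>3 B:5>0 C:7>0)
P1→{A,B,C} P2→{P,T}

IESDS → P1:{A,B,C} P2:{P,T}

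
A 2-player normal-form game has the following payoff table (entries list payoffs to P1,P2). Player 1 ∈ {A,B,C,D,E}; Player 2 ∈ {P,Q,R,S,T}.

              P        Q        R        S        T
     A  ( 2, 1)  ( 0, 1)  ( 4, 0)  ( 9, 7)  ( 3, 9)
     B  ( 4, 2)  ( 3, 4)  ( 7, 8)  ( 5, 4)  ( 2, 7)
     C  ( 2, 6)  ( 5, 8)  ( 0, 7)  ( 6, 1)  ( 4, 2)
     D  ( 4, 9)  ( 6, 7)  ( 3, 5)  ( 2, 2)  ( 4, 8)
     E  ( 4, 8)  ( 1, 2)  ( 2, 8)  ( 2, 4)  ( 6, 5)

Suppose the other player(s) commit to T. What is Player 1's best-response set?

BR_1 = {E}

u_1(A vs T) = 3
u_1(B vs T) = 2
u_1(C vs T) = 4
u_1(D vs T) = 4
u_1(E vs T) = 6
max payoff 6 at {E}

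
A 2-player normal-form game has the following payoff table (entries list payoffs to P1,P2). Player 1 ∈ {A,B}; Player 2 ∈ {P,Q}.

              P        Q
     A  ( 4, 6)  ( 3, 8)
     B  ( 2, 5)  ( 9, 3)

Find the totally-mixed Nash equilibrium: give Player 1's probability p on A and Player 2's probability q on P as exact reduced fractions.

p=1/2, q=3/4

P1 indiff ⇒ q·4+(1-q)·3 = q·2+(1-q)·9 ⇒ q(2) = (1-q)(6) ⇒ q = 3/4
P2 indiff ⇒ p·6+(1-p)·5 = p·8+(1-p)·3 ⇒ p(-2) = (1-p)(-2) ⇒ p = 1/2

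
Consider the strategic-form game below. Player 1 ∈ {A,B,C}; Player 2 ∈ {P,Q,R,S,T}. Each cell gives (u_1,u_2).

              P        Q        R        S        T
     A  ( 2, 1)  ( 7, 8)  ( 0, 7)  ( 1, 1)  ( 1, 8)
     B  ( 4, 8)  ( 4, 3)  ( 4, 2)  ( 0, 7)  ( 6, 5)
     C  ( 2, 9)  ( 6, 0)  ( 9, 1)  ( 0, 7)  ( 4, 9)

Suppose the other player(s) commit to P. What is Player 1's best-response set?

argmax u_1 = {B}

u_1(A vs P) = 2
u_1(B vs P) = 4
u_1(C vs P) = 2
max payoff 4 at {B}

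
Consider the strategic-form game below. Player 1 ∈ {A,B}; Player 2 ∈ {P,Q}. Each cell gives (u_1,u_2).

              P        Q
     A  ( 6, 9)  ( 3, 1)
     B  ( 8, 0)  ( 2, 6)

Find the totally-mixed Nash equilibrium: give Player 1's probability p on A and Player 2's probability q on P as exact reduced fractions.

P1 indiff ⇒ q·6+(1-q)·3 = q·8+(1-q)·2 ⇒ q(-2) = (1-q)(-1) ⇒ q = 1/3
P2 indiff ⇒ p·9+(1-p)·0 = p·1+(1-p)·6 ⇒ p(8) = (1-p)(6) ⇒ p = 3/7

(p,q) = (3/7, 1/3)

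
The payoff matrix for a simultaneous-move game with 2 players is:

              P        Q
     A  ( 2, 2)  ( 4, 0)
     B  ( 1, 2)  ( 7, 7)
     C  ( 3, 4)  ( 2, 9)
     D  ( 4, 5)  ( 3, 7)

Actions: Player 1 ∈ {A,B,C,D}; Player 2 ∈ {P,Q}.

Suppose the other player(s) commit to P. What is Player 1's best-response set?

u_1(A vs P) = 2
u_1(B vs P) = 1
u_1(C vs P) = 3
u_1(D vs P) = 4
max payoff 4 at {D}

P1 best: {D}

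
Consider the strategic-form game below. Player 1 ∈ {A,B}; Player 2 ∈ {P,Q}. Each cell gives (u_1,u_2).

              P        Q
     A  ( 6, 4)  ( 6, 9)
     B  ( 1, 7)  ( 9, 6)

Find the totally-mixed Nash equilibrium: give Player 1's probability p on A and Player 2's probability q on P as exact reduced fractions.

p=1/6, q=3/8

P1 indiff ⇒ q·6+(1-q)·6 = q·1+(1-q)·9 ⇒ q(5) = (1-q)(3) ⇒ q = 3/8
P2 indiff ⇒ p·4+(1-p)·7 = p·9+(1-p)·6 ⇒ p(-5) = (1-p)(-1) ⇒ p = 1/6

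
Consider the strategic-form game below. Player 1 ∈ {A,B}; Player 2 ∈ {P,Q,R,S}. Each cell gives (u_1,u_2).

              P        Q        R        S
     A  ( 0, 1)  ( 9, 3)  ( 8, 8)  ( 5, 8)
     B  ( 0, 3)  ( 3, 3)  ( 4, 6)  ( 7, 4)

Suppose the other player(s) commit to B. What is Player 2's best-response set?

P2 best: {R}

u_2(P vs B) = 3
u_2(Q vs B) = 3
u_2(R vs B) = 6
u_2(S vs B) = 4
max payoff 6 at {R}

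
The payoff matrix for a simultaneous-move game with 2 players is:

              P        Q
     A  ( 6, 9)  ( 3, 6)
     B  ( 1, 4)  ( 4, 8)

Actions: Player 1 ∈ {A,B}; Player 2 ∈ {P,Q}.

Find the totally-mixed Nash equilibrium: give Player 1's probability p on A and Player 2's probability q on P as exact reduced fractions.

P1 indiff ⇒ q·6+(1-q)·3 = q·1+(1-q)·4 ⇒ q(5) = (1-q)(1) ⇒ q = 1/6
P2 indiff ⇒ p·9+(1-p)·4 = p·6+(1-p)·8 ⇒ p(3) = (1-p)(4) ⇒ p = 4/7

(p,q) = (4/7, 1/6)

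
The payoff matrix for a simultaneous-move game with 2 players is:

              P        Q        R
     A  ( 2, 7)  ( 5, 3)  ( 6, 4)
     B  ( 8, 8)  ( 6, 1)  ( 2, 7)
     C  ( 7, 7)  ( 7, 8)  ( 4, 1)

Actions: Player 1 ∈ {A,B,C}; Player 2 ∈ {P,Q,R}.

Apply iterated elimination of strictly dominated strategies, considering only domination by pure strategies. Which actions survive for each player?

Survivors P1:{B,C} P2:{P,Q}

P2 drop R (P beats it: A:7>4 B:8>7 C:7>1)
P1 drop A (B beats it: P:8>2 Q:6>5)
P1→{B,C} P2→{P,Q}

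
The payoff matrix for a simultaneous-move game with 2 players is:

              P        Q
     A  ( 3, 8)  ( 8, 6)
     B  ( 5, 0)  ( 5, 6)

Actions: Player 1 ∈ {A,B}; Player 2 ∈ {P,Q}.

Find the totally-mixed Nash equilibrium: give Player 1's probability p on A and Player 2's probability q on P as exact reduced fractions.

P1 indiff ⇒ q·3+(1-q)·8 = q·5+(1-q)·5 ⇒ q(-2) = (1-q)(-3) ⇒ q = 3/5
P2 indiff ⇒ p·8+(1-p)·0 = p·6+(1-p)·6 ⇒ p(2) = (1-p)(6) ⇒ p = 3/4

(p,q) = (3/4, 3/5)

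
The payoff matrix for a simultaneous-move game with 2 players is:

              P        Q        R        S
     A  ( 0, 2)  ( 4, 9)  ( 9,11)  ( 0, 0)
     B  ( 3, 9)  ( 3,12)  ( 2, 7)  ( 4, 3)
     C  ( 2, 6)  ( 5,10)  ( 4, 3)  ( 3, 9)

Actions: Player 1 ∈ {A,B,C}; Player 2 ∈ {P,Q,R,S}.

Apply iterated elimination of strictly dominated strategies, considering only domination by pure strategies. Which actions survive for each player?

Remaining: P1:{A,C} P2:{Q,R}

P2 drop P (Q beats it: A:9>2 B:12>9 C:10>6)
P2 drop S (Q beats it: A:9>0 B:12>3 C:10>9)
P1 drop B (A beats it: Q:4>3 R:9>2)
P1→{A,C} P2→{Q,R}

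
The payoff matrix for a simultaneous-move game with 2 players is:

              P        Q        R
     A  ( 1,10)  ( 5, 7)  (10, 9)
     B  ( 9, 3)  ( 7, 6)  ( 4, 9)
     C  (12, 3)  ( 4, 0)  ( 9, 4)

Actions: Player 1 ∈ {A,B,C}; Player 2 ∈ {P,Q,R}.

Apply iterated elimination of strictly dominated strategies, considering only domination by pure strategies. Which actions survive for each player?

P2 drop Q (R beats it: A:9>7 B:9>6 C:4>0)
P1 drop B (C beats it: P:12>9 R:9>4)
P1→{A,C} P2→{P,R}

IESDS → P1:{A,C} P2:{P,R}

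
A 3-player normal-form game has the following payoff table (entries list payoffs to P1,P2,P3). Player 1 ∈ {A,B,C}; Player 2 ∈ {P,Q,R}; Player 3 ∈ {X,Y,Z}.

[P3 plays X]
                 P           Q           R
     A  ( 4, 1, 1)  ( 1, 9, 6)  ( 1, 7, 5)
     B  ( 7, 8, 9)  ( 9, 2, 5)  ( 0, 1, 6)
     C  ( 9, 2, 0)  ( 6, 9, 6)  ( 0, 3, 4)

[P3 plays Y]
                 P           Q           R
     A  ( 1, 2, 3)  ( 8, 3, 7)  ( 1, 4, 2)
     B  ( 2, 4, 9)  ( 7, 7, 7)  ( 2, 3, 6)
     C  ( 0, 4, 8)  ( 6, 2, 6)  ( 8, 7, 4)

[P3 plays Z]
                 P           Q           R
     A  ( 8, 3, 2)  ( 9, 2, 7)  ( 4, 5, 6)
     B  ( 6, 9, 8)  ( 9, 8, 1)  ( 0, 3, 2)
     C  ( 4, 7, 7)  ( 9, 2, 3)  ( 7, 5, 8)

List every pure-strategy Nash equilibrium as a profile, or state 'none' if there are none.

No pure NE.

(A,P,X): not NE [P1→C gives 9>4; P2→Q gives 9>1; P3→Y gives 3>1]
(A,P,Y): not NE [P1→B gives 2>1; P2→R gives 4>2]
(A,P,Z): not NE [P2→R gives 5>3; P3→Y gives 3>2]
(A,Q,X): not NE [P1→B gives 9>1; P3→Z gives 7>6]
(A,Q,Y): not NE [P2→R gives 4>3]
(A,Q,Z): not NE [P2→R gives 5>2]
(A,R,X): not NE [P2→Q gives 9>7; P3→Z gives 6>5]
(A,R,Y): not NE [P1→C gives 8>1; P3→Z gives 6>2]
(A,R,Z): not NE [P1→C gives 7>4]
(B,P,X): not NE [P1→C gives 9>7]
(B,P,Y): not NE [P2→Q gives 7>4]
(B,P,Z): not NE [P1→A gives 8>6; P3→Y gives 9>8]
(B,Q,X): not NE [P2→P gives 8>2; P3→Y gives 7>5]
(B,Q,Y): not NE [P1→A gives 8>7]
(B,Q,Z): not NE [P2→P gives 9>8; P3→Y gives 7>1]
(B,R,X): not NE [P1→A gives 1>0; P2→P gives 8>1]
(B,R,Y): not NE [P1→C gives 8>2; P2→Q gives 7>3]
(B,R,Z): not NE [P1→C gives 7>0; P2→P gives 9>3; P3→Y gives 6>2]
(C,P,X): not NE [P2→Q gives 9>2; P3→Y gives 8>0]
(C,P,Y): not NE [P1→B gives 2>0; P2→R gives 7>4]
(C,P,Z): not NE [P1→A gives 8>4; P3→Y gives 8>7]
(C,Q,X): not NE [P1→B gives 9>6]
(C,Q,Y): not NE [P1→A gives 8>6; P2→R gives 7>2]
(C,Q,Z): not NE [P2→P gives 7>2; P3→Y gives 6>3]
(C,R,X): not NE [P1→A gives 1>0; P2→Q gives 9>3; P3→Z gives 8>4]
(C,R,Y): not NE [P3→Z gives 8>4]
(C,R,Z): not NE [P2→P gives 7>5]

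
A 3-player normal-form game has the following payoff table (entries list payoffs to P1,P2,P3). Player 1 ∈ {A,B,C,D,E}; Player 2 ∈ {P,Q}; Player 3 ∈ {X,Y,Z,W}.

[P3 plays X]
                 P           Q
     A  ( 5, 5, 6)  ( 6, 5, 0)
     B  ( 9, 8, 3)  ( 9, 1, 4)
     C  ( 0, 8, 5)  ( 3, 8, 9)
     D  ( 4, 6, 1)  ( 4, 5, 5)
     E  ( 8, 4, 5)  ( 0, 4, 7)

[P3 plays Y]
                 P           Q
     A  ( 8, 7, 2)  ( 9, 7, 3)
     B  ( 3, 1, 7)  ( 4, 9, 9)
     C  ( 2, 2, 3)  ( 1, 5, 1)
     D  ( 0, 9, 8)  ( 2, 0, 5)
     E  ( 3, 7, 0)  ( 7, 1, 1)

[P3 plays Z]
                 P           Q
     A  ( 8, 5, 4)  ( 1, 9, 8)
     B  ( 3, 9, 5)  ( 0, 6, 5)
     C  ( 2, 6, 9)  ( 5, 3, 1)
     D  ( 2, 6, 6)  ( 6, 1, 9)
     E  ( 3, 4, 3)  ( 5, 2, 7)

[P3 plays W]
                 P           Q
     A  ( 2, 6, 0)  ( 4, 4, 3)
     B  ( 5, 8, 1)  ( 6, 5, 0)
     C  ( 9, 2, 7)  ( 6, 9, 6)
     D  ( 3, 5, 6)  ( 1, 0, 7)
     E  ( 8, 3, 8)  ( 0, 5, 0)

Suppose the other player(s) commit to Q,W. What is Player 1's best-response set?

u_1(A vs Q,W) = 4
u_1(B vs Q,W) = 6
u_1(C vs Q,W) = 6
u_1(D vs Q,W) = 1
u_1(E vs Q,W) = 0
max payoff 6 at {B,C}

BR_1 = {B,C}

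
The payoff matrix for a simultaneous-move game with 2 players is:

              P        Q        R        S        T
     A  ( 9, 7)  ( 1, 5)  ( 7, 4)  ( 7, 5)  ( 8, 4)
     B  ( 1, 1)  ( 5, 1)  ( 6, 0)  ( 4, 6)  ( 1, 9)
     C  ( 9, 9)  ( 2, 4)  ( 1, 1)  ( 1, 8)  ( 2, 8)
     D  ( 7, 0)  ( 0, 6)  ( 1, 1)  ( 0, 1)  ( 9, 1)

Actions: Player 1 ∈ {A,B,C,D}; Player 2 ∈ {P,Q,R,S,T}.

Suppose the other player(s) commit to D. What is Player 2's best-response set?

u_2(P vs D) = 0
u_2(Q vs D) = 6
u_2(R vs D) = 1
u_2(S vs D) = 1
u_2(T vs D) = 1
max payoff 6 at {Q}

BR_2 = {Q}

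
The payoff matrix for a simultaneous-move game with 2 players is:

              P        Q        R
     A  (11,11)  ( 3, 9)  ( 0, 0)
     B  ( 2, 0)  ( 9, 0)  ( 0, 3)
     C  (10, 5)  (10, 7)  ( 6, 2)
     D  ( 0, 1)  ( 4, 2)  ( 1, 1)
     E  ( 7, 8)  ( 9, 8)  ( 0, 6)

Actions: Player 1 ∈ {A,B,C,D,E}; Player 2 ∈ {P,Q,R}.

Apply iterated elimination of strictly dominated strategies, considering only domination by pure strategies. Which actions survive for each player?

IESDS → P1:{A,C} P2:{P,Q}

P1 drop B (C beats it: P:10>2 Q:10>9 R:6>0)
P1 drop D (C beats it: P:10>0 Q:10>4 R:6>1)
P1 drop E (C beats it: P:10>7 Q:10>9 R:6>0)
P2 drop R (P beats it: A:11>0 C:5>2)
P1→{A,C} P2→{P,Q}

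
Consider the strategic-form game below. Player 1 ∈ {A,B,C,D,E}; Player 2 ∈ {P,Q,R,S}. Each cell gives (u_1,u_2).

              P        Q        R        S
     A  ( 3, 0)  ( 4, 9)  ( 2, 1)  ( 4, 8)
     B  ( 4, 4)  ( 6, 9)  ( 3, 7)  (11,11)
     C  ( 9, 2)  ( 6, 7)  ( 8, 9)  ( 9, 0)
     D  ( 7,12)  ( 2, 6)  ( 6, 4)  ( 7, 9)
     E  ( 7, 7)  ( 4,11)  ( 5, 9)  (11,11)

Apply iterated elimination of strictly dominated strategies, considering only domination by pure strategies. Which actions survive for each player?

P1 drop A (B beats it: P:4>3 Q:6>4 R:3>2 S:11>4)
P1 drop D (C beats it: P:9>7 Q:6>2 R:8>6 S:9>7)
P2 drop P (Q beats it: B:9>4 C:7>2 E:11>7)
P1→{B,C,E} P2→{Q,R,S}

IESDS → P1:{B,C,E} P2:{Q,R,S}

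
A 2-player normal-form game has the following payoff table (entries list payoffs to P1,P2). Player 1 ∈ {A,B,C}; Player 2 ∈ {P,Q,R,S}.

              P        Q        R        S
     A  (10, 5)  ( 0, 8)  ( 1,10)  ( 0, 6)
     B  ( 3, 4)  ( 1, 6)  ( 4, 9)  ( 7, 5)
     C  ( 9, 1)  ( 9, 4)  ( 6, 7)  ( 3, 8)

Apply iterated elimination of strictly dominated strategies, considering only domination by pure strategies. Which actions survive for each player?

P2 drop P (Q beats it: A:8>5 B:6>4 C:4>1)
P1 drop A (B beats it: Q:1>0 R:4>1 S:7>0)
P2 drop Q (R beats it: B:9>6 C:7>4)
P1→{B,C} P2→{R,S}

IESDS → P1:{B,C} P2:{R,S}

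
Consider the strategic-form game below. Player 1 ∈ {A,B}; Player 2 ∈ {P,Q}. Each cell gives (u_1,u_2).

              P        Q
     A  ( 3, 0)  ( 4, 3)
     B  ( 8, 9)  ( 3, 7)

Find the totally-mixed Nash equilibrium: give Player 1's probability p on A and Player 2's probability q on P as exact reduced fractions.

P1 indiff ⇒ q·3+(1-q)·4 = q·8+(1-q)·3 ⇒ q(-5) = (1-q)(-1) ⇒ q = 1/6
P2 indiff ⇒ p·0+(1-p)·9 = p·3+(1-p)·7 ⇒ p(-3) = (1-p)(-2) ⇒ p = 2/5

p=2/5, q=1/6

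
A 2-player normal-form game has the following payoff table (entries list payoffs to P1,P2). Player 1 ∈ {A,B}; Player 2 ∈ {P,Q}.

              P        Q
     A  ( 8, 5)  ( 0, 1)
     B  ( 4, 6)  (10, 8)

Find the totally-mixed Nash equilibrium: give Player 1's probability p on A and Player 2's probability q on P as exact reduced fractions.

P1 indiff ⇒ q·8+(1-q)·0 = q·4+(1-q)·10 ⇒ q(4) = (1-q)(10) ⇒ q = 5/7
P2 indiff ⇒ p·5+(1-p)·6 = p·1+(1-p)·8 ⇒ p(4) = (1-p)(2) ⇒ p = 1/3

(p,q) = (1/3, 5/7)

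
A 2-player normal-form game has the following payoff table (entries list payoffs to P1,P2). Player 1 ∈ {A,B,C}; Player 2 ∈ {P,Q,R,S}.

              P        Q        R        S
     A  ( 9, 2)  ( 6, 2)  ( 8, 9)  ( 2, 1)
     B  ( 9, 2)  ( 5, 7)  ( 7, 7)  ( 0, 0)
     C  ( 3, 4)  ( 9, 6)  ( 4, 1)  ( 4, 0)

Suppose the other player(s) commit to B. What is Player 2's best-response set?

BR_2 = {Q,R}

u_2(P vs B) = 2
u_2(Q vs B) = 7
u_2(R vs B) = 7
u_2(S vs B) = 0
max payoff 7 at {Q,R}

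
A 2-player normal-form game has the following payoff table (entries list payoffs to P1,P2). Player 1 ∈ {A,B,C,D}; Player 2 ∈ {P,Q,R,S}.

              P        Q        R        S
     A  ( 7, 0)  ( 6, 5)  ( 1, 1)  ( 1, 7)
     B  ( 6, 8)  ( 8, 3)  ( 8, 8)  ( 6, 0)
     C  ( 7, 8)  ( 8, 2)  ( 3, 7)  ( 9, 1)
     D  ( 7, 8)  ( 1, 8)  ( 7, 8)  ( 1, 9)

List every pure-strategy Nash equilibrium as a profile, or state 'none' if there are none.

PSNE = {(B,R), (C,P)}

(A,P): not NE [P2→S gives 7>0]
(A,Q): not NE [P1→C gives 8>6; P2→S gives 7>5]
(A,R): not NE [P1→B gives 8>1; P2→S gives 7>1]
(A,S): not NE [P1→C gives 9>1]
(B,P): not NE [P1→D gives 7>6]
(B,Q): not NE [P2→R gives 8>3]
(B,R): NE
(B,S): not NE [P1→C gives 9>6; P2→R gives 8>0]
(C,P): NE
(C,Q): not NE [P2→P gives 8>2]
(C,R): not NE [P1→B gives 8>3; P2→P gives 8>7]
(C,S): not NE [P2→P gives 8>1]
(D,P): not NE [P2→S gives 9>8]
(D,Q): not NE [P1→C gives 8>1; P2→S gives 9>8]
(D,R): not NE [P1→B gives 8>7; P2→S gives 9>8]
(D,S): not NE [P1→C gives 9>1]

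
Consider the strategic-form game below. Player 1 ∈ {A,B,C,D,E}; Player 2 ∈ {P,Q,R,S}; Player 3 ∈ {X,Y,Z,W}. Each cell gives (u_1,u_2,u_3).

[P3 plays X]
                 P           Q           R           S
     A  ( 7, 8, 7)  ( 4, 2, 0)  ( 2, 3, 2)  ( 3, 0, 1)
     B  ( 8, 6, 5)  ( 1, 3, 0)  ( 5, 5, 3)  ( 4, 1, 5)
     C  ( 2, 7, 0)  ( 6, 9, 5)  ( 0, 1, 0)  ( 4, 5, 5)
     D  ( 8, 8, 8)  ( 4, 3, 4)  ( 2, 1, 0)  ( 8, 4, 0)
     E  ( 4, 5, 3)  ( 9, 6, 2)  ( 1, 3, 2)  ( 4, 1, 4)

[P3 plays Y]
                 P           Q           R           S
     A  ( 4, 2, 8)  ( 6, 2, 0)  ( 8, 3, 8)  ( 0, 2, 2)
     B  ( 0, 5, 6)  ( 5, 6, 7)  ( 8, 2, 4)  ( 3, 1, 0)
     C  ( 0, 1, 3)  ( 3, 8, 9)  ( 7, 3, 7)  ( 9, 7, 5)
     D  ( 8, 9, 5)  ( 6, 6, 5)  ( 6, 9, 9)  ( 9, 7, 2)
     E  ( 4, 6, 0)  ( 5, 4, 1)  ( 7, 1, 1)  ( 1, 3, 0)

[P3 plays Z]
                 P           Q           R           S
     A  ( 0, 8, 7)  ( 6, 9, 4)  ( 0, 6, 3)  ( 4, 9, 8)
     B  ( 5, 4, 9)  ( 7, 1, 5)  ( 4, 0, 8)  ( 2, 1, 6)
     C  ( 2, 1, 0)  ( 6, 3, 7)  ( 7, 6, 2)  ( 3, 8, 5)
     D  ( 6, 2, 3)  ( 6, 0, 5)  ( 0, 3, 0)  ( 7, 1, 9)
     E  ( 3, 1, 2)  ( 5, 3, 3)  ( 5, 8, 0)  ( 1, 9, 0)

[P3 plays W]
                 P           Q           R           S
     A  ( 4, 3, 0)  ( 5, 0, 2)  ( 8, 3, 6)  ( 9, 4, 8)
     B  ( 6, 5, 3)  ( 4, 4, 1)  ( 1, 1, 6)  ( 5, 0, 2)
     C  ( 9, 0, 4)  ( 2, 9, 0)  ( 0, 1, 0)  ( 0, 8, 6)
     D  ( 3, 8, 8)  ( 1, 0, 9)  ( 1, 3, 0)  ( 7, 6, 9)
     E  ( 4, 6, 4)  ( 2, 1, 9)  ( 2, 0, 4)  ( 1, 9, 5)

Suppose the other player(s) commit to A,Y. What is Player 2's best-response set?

u_2(P vs A,Y) = 2
u_2(Q vs A,Y) = 2
u_2(R vs A,Y) = 3
u_2(S vs A,Y) = 2
max payoff 3 at {R}

P2 best: {R}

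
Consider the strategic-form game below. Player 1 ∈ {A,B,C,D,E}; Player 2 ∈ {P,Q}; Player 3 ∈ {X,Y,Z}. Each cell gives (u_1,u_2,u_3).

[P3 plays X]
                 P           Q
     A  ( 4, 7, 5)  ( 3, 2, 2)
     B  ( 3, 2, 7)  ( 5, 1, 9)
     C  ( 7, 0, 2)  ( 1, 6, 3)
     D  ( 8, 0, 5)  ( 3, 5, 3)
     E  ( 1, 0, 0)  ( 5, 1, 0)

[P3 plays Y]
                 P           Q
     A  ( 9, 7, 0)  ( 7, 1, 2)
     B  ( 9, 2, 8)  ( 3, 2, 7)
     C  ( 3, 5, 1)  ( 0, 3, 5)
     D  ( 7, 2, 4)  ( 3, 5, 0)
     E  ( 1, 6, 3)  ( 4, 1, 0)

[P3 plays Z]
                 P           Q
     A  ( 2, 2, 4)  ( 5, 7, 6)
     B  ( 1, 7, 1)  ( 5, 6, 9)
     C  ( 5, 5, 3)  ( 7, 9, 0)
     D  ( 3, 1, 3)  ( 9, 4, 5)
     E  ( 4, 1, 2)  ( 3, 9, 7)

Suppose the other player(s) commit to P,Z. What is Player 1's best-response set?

P1 best: {C}

u_1(A vs P,Z) = 2
u_1(B vs P,Z) = 1
u_1(C vs P,Z) = 5
u_1(D vs P,Z) = 3
u_1(E vs P,Z) = 4
max payoff 5 at {C}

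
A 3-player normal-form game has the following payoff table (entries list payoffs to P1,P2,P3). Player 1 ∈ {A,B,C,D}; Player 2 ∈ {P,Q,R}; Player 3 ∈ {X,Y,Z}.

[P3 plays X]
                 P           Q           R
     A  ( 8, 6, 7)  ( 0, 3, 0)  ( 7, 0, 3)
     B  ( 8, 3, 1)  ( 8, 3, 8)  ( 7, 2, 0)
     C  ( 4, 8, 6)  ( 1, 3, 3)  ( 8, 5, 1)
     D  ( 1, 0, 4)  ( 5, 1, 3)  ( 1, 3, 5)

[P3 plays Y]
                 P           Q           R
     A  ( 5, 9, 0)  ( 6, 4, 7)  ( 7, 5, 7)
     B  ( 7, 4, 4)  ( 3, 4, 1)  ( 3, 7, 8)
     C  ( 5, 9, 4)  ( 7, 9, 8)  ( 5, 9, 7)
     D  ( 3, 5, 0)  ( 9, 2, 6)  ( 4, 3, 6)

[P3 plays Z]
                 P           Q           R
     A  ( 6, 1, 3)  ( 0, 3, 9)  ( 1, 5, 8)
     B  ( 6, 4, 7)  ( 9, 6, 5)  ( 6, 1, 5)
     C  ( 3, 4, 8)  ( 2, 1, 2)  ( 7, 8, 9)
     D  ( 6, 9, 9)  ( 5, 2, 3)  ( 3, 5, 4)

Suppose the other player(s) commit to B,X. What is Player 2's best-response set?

argmax u_2 = {P,Q}

u_2(P vs B,X) = 3
u_2(Q vs B,X) = 3
u_2(R vs B,X) = 2
max payoff 3 at {P,Q}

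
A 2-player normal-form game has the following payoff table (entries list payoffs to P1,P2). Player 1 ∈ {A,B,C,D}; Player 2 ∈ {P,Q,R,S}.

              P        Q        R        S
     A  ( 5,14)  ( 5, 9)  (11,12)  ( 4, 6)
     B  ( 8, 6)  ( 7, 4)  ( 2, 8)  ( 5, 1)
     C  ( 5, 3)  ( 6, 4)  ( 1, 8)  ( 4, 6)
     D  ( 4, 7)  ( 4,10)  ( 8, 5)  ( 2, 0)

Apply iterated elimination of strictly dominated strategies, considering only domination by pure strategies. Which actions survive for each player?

P1 drop C (B beats it: P:8>5 Q:7>6 R:2>1 S:5>4)
P1 drop D (A beats it: P:5>4 Q:5>4 R:11>8 S:4>2)
P2 drop Q (P beats it: A:14>9 B:6>4)
P2 drop S (P beats it: A:14>6 B:6>1)
P1→{A,B} P2→{P,R}

Remaining: P1:{A,B} P2:{P,R}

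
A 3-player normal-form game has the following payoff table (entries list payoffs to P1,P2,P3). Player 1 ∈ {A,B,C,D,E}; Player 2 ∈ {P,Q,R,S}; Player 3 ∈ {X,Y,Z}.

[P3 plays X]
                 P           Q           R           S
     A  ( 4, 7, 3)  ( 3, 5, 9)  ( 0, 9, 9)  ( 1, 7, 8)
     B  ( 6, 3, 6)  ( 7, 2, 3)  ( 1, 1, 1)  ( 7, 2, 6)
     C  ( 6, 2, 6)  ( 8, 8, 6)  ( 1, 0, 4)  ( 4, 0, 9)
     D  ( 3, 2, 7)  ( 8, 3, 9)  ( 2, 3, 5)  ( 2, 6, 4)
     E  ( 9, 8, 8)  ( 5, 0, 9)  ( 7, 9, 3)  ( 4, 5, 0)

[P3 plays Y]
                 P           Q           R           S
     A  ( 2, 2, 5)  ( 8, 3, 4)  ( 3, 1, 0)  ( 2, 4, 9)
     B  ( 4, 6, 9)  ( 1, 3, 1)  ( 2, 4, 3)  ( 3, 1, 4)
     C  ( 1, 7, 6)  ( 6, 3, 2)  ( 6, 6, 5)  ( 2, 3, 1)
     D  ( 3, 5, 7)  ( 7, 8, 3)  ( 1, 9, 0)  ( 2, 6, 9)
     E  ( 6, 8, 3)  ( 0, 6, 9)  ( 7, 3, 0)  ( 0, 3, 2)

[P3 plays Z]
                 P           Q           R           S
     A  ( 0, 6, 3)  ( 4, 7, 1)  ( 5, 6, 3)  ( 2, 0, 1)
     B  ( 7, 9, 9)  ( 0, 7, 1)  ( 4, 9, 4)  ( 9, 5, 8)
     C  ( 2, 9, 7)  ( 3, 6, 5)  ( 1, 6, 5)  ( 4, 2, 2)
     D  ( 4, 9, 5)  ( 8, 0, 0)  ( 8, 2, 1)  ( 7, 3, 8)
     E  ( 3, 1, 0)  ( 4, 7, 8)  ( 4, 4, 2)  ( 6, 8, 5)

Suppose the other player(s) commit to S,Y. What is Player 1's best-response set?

u_1(A vs S,Y) = 2
u_1(B vs S,Y) = 3
u_1(C vs S,Y) = 2
u_1(D vs S,Y) = 2
u_1(E vs S,Y) = 0
max payoff 3 at {B}

argmax u_1 = {B}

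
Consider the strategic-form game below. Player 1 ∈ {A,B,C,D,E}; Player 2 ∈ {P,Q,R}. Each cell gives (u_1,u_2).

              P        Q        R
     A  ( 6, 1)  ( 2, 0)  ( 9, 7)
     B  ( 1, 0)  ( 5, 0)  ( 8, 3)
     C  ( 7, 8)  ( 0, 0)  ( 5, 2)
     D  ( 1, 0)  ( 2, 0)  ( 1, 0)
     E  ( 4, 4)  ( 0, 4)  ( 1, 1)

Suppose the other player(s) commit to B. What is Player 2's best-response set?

u_2(P vs B) = 0
u_2(Q vs B) = 0
u_2(R vs B) = 3
max payoff 3 at {R}

argmax u_2 = {R}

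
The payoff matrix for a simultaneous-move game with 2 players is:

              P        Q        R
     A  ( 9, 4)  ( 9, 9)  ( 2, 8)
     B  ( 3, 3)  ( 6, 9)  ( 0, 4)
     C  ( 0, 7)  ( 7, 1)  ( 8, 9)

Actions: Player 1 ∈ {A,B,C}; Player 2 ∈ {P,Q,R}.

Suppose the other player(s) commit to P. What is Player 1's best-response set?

P1 best: {A}

u_1(A vs P) = 9
u_1(B vs P) = 3
u_1(C vs P) = 0
max payoff 9 at {A}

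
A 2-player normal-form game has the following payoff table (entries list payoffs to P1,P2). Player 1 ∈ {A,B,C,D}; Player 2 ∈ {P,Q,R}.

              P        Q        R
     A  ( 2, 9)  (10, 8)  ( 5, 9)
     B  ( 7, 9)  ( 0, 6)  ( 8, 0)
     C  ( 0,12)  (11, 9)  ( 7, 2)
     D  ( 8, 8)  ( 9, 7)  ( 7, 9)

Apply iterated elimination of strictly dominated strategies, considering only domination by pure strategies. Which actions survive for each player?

P2 drop Q (P beats it: A:9>8 B:9>6 C:12>9 D:8>7)
P1 drop A (B beats it: P:7>2 R:8>5)
P1 drop C (B beats it: P:7>0 R:8>7)
P1→{B,D} P2→{P,R}

Remaining: P1:{B,D} P2:{P,R}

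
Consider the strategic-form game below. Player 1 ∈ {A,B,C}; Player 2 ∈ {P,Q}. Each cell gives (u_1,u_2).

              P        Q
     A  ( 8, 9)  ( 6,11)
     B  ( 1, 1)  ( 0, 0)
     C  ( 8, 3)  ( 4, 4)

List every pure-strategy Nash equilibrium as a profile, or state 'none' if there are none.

NE set: (A,Q)

(A,P): not NE [P2→Q gives 11>9]
(A,Q): NE
(B,P): not NE [P1→C gives 8>1]
(B,Q): not NE [P1→A gives 6>0; P2→P gives 1>0]
(C,P): not NE [P2→Q gives 4>3]
(C,Q): not NE [P1→A gives 6>4]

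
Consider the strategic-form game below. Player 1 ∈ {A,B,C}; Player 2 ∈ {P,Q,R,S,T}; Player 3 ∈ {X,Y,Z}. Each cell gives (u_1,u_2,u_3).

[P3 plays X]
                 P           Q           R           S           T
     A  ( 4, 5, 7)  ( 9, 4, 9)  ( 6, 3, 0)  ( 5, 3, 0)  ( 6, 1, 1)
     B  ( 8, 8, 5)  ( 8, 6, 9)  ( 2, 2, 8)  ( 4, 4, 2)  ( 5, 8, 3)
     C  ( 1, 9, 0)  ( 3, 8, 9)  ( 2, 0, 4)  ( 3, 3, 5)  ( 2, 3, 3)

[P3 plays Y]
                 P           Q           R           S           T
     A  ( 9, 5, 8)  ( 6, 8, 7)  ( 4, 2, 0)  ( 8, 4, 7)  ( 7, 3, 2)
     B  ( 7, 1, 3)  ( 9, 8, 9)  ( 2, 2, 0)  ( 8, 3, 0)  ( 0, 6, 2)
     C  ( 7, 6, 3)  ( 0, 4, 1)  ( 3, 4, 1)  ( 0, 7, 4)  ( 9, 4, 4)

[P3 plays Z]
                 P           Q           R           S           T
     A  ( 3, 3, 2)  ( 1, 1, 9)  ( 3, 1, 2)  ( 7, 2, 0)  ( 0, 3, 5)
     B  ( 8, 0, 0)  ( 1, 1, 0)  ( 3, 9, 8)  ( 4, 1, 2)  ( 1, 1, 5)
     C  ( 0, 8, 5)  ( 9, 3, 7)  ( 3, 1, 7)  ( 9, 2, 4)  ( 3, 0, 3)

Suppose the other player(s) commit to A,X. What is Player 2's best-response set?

P2 best: {P}

u_2(P vs A,X) = 5
u_2(Q vs A,X) = 4
u_2(R vs A,X) = 3
u_2(S vs A,X) = 3
u_2(T vs A,X) = 1
max payoff 5 at {P}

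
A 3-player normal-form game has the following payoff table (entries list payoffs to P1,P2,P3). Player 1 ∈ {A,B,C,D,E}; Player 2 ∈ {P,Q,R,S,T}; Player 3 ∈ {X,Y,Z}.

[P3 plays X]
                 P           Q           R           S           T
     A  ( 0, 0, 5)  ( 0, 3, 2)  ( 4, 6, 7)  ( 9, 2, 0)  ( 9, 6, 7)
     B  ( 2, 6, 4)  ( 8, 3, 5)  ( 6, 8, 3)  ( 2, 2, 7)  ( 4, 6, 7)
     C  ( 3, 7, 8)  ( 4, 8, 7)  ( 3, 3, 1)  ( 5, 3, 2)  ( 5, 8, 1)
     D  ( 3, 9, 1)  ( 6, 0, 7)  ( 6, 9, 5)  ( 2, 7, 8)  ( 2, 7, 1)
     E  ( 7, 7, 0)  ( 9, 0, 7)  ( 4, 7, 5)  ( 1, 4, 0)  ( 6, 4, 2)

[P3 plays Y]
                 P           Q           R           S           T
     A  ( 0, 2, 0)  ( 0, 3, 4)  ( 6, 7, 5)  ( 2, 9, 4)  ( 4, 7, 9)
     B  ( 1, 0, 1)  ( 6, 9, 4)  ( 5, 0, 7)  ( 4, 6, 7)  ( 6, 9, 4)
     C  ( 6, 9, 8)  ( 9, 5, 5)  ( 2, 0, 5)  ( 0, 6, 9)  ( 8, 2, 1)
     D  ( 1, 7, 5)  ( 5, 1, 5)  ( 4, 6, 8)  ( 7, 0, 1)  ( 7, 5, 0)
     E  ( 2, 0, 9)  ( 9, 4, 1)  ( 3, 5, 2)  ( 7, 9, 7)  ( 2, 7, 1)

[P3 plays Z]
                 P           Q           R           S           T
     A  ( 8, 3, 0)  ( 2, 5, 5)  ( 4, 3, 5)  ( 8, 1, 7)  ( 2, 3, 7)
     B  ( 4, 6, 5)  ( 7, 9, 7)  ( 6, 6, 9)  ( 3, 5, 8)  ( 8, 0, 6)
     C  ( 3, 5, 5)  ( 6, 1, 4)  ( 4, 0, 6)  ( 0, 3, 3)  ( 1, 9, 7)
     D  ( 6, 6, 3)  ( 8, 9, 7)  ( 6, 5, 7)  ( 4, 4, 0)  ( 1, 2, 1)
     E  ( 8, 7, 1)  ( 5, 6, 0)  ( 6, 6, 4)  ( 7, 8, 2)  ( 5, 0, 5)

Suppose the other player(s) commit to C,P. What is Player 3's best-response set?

BR_3 = {X,Y}

u_3(X vs C,P) = 8
u_3(Y vs C,P) = 8
u_3(Z vs C,P) = 5
max payoff 8 at {X,Y}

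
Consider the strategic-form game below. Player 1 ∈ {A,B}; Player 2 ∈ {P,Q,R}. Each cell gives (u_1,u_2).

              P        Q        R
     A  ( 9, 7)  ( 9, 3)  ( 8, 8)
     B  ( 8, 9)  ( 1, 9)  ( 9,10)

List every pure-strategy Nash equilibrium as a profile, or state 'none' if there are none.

(A,P): not NE [P2→R gives 8>7]
(A,Q): not NE [P2→R gives 8>3]
(A,R): not NE [P1→B gives 9>8]
(B,P): not NE [P1→A gives 9>8; P2→R gives 10>9]
(B,Q): not NE [P1→A gives 9>1; P2→R gives 10>9]
(B,R): NE

Nash profiles: (B,R)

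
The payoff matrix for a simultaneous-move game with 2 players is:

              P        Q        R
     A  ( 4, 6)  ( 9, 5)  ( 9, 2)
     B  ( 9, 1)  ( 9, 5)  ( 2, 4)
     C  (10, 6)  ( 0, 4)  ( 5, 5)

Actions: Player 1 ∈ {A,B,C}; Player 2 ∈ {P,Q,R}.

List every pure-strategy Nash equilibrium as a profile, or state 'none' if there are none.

(A,P): not NE [P1→C gives 10>4]
(A,Q): not NE [P2→P gives 6>5]
(A,R): not NE [P2→P gives 6>2]
(B,P): not NE [P1→C gives 10>9; P2→Q gives 5>1]
(B,Q): NE
(B,R): not NE [P1→A gives 9>2; P2→Q gives 5>4]
(C,P): NE
(C,Q): not NE [P1→B gives 9>0; P2→P gives 6>4]
(C,R): not NE [P1→A gives 9>5; P2→P gives 6>5]

PSNE = {(B,Q), (C,P)}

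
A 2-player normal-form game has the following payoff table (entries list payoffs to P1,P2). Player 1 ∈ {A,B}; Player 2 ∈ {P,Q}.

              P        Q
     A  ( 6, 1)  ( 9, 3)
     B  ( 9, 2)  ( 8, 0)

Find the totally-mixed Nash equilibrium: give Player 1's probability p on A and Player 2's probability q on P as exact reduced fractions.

p=1/2, q=1/4

P1 indiff ⇒ q·6+(1-q)·9 = q·9+(1-q)·8 ⇒ q(-3) = (1-q)(-1) ⇒ q = 1/4
P2 indiff ⇒ p·1+(1-p)·2 = p·3+(1-p)·0 ⇒ p(-2) = (1-p)(-2) ⇒ p = 1/2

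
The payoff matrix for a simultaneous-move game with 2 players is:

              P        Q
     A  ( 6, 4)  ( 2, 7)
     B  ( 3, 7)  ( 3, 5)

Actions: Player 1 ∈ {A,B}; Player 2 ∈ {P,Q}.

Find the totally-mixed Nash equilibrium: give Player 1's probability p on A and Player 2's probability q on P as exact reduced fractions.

P1 indiff ⇒ q·6+(1-q)·2 = q·3+(1-q)·3 ⇒ q(3) = (1-q)(1) ⇒ q = 1/4
P2 indiff ⇒ p·4+(1-p)·7 = p·7+(1-p)·5 ⇒ p(-3) = (1-p)(-2) ⇒ p = 2/5

p=2/5, q=1/4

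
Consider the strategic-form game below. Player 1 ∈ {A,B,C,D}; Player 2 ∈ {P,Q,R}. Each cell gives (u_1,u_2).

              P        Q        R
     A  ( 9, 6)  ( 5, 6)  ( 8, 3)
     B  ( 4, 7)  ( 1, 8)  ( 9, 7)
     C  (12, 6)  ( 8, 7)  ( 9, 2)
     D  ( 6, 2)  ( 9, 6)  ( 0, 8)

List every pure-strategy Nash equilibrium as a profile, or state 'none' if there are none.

No pure NE.

(A,P): not NE [P1→C gives 12>9]
(A,Q): not NE [P1→D gives 9>5]
(A,R): not NE [P1→C gives 9>8; P2→Q gives 6>3]
(B,P): not NE [P1→C gives 12>4; P2→Q gives 8>7]
(B,Q): not NE [P1→D gives 9>1]
(B,R): not NE [P2→Q gives 8>7]
(C,P): not NE [P2→Q gives 7>6]
(C,Q): not NE [P1→D gives 9>8]
(C,R): not NE [P2→Q gives 7>2]
(D,P): not NE [P1→C gives 12>6; P2→R gives 8>2]
(D,Q): not NE [P2→R gives 8>6]
(D,R): not NE [P1→C gives 9>0]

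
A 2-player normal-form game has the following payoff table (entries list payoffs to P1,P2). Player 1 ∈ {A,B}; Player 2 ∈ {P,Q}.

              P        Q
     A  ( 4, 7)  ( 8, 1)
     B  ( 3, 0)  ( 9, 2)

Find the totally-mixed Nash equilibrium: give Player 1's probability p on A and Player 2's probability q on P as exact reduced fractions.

P1 indiff ⇒ q·4+(1-q)·8 = q·3+(1-q)·9 ⇒ q(1) = (1-q)(1) ⇒ q = 1/2
P2 indiff ⇒ p·7+(1-p)·0 = p·1+(1-p)·2 ⇒ p(6) = (1-p)(2) ⇒ p = 1/4

P1 mixes 1/4 on A; P2 mixes 1/2 on P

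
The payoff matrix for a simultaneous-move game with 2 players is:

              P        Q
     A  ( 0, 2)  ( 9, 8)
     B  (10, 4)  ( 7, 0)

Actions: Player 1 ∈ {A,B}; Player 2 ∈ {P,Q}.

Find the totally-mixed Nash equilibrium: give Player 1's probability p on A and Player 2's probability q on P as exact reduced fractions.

P1 indiff ⇒ q·0+(1-q)·9 = q·10+(1-q)·7 ⇒ q(-10) = (1-q)(-2) ⇒ q = 1/6
P2 indiff ⇒ p·2+(1-p)·4 = p·8+(1-p)·0 ⇒ p(-6) = (1-p)(-4) ⇒ p = 2/5

(p,q) = (2/5, 1/6)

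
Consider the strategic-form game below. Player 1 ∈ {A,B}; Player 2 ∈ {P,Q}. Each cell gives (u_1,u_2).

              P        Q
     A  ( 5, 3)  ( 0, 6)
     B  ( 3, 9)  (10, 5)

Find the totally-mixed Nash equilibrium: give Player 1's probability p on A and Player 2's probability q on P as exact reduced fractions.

p=4/7, q=5/6

P1 indiff ⇒ q·5+(1-q)·0 = q·3+(1-q)·10 ⇒ q(2) = (1-q)(10) ⇒ q = 5/6
P2 indiff ⇒ p·3+(1-p)·9 = p·6+(1-p)·5 ⇒ p(-3) = (1-p)(-4) ⇒ p = 4/7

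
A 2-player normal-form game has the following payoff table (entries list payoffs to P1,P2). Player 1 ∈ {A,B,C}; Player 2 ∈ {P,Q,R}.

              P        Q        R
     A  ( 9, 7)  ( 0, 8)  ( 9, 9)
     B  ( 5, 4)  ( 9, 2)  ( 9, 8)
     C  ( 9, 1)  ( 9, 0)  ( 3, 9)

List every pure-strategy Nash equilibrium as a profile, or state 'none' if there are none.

NE set: (A,R), (B,R)

(A,P): not NE [P2→R gives 9>7]
(A,Q): not NE [P1→C gives 9>0; P2→R gives 9>8]
(A,R): NE
(B,P): not NE [P1→C gives 9>5; P2→R gives 8>4]
(B,Q): not NE [P2→R gives 8>2]
(B,R): NE
(C,P): not NE [P2→R gives 9>1]
(C,Q): not NE [P2→R gives 9>0]
(C,R): not NE [P1→B gives 9>3]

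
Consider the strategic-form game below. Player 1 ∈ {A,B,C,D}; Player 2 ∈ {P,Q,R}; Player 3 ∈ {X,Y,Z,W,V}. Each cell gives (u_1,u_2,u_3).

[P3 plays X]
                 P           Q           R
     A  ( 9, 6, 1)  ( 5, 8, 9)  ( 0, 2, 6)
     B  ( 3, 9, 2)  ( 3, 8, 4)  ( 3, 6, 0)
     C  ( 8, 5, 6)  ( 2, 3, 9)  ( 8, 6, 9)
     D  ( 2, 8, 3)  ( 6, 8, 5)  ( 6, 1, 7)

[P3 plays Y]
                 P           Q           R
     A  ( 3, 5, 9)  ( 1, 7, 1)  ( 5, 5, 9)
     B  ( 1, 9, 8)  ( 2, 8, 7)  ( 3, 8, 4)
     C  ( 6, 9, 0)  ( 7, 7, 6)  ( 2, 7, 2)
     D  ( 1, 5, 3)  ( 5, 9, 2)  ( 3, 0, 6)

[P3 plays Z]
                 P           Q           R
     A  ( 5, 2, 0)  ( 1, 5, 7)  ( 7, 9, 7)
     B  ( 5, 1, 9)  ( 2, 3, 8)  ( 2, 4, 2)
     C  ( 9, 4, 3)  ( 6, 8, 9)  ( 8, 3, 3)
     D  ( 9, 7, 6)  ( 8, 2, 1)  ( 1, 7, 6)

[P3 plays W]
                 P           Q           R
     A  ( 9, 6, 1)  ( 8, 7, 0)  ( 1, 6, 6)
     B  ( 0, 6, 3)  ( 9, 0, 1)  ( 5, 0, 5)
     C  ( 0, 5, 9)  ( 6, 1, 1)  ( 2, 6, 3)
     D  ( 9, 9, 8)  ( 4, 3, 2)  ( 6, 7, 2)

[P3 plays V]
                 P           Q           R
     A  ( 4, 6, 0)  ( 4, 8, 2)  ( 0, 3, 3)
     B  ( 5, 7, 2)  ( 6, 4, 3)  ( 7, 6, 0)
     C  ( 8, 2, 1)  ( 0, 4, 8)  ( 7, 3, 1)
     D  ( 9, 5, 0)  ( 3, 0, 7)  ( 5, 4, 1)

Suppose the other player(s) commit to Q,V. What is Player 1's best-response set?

argmax u_1 = {B}

u_1(A vs Q,V) = 4
u_1(B vs Q,V) = 6
u_1(C vs Q,V) = 0
u_1(D vs Q,V) = 3
max payoff 6 at {B}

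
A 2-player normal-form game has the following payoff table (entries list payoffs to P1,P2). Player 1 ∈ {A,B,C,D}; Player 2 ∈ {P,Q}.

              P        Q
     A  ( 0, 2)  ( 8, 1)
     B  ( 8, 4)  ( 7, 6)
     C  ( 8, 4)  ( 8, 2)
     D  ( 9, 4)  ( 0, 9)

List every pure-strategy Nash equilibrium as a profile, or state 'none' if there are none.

(A,P): not NE [P1→D gives 9>0]
(A,Q): not NE [P2→P gives 2>1]
(B,P): not NE [P1→D gives 9>8; P2→Q gives 6>4]
(B,Q): not NE [P1→C gives 8>7]
(C,P): not NE [P1→D gives 9>8]
(C,Q): not NE [P2→P gives 4>2]
(D,P): not NE [P2→Q gives 9>4]
(D,Q): not NE [P1→C gives 8>0]

Equilibria: none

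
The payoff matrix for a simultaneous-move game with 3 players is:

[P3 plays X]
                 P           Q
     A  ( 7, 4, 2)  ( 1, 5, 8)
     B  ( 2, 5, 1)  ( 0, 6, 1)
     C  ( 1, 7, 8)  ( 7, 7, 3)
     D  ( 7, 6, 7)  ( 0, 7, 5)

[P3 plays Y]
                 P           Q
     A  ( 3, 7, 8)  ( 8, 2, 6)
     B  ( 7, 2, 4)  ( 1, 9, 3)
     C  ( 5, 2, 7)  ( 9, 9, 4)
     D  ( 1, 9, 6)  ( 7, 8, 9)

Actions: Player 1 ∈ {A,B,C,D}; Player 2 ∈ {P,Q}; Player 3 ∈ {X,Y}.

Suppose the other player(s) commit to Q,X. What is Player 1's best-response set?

u_1(A vs Q,X) = 1
u_1(B vs Q,X) = 0
u_1(C vs Q,X) = 7
u_1(D vs Q,X) = 0
max payoff 7 at {C}

BR_1 = {C}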